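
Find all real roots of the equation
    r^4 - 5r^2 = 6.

r = -2.4495 or r = 2.4495

Let u = r^2. The equation becomes u^2 - 5u - 6 = 0.
Factor: (u + 1)(u - 6) = 0, so u = -1 or u = 6.
r^2 = -1 < 0 has no real solution.
r^2 = 6 gives r = +/-sqrt(6) ~= +/-2.4495.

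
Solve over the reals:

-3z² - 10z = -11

Rearrange to standard form: -3z² - 10z + 11 = 0.
Discriminant: (-10)² − 4·(-3)·11 = 232.
Quadratic formula: z = (10 ± √232) / (-6).
So z = -√(58)/3 - 5/3 ≈ -4.2053 or z = -5/3 + √(58)/3 ≈ 0.8719.

z = -4.2053 or z = 0.8719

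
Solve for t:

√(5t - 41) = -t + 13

t = 10

Square both sides: 5t - 41 = (-t + 13)².
Expand and rearrange: t² - 31t + 210 = 0.
Solving gives t = 21 or t = 10.
Check each candidate in the original equation:
  t = 21: √(64) = 8, while -t + 13 = -8 — extraneous.
  t = 10: √(9) = 3, while -t + 13 = 3 — valid.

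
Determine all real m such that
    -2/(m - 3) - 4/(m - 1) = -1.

Multiply both sides by (m - 3)(m - 1):
-2(m - 1) - 4(m - 3) = -(m - 3)(m - 1).
Expand and collect terms: -m² + 10m - 17 = 0.
By the quadratic formula, m = (-10 ± √32) / -2, so m ≈ 2.1716 or m ≈ 7.8284.
Neither value makes a denominator zero (m ≠ 3, m ≠ 1), so both are valid.

m = 2.1716 or m = 7.8284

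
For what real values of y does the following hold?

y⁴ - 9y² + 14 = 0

y = -2.6458 or y = -1.4142 or y = 1.4142 or y = 2.6458

Let u = y². The equation becomes u² - 9u + 14 = 0.
Factor: (u - 7)(u - 2) = 0, so u = 7 or u = 2.
y² = 7 gives y = ±√(7) ≈ ±2.6458.
y² = 2 gives y = ±√(2) ≈ ±1.4142.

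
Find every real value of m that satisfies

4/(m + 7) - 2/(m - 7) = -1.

Multiply both sides by (m + 7)(m - 7):
4(m - 7) - 2(m + 7) = -(m + 7)(m - 7).
Expand and collect terms: -m^2 - 2m + 91 = 0.
By the quadratic formula, m = (2 +/- sqrt(368)) / -2, so m ~= -10.5917 or m ~= 8.5917.
Neither value makes a denominator zero (m != -7, m != 7), so both are valid.

m = -10.5917 or m = 8.5917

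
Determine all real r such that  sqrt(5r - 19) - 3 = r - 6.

Isolate the radical: sqrt(5r - 19) = r - 3.
Square both sides: 5r - 19 = (r - 3)^2.
Expand and rearrange: r^2 - 11r + 28 = 0.
Solving gives r = 7 or r = 4.
Check each candidate in the original equation:
  r = 7: sqrt(16) = 4, while r - 3 = 4 — valid.
  r = 4: sqrt(1) = 1, while r - 3 = 1 — valid.

r = 4 or r = 7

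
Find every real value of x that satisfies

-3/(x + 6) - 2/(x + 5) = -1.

x = -5.4495 or x = -0.5505

Multiply both sides by (x + 6)(x + 5):
-3(x + 5) - 2(x + 6) = -(x + 6)(x + 5).
Expand and collect terms: -x² - 6x - 3 = 0.
By the quadratic formula, x = (6 ± √24) / -2, so x ≈ -5.4495 or x ≈ -0.5505.
Neither value makes a denominator zero (x ≠ -6, x ≠ -5), so both are valid.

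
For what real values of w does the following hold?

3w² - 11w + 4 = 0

Discriminant: (-11)² − 4·3·4 = 73.
Quadratic formula: w = (11 ± √73) / 6.
So w = √(73)/6 + 11/6 ≈ 3.2573 or w = 11/6 - √(73)/6 ≈ 0.4093.

w = 0.4093 or w = 3.2573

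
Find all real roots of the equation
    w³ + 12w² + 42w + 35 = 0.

w = -5.7913 or w = -5 or w = -1.2087

Possible rational roots are divisors of 35. Testing w = -5 gives 0, so (w + 5) is a factor.
Divide: w³ + 12w² + 42w + 35 = (w + 5)(w² + 7w + 7).
Apply the quadratic formula to w² + 7w + 7 = 0: w = (-7 ± √21)/2, i.e. w ≈ -1.2087 or w ≈ -5.7913.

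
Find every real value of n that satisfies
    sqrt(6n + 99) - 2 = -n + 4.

Isolate the radical: sqrt(6n + 99) = -n + 6.
Square both sides: 6n + 99 = (-n + 6)^2.
Expand and rearrange: n^2 - 18n - 63 = 0.
Solving gives n = 21 or n = -3.
Check each candidate in the original equation:
  n = 21: sqrt(225) = 15, while -n + 6 = -15 — extraneous.
  n = -3: sqrt(81) = 9, while -n + 6 = 9 — valid.

n = -3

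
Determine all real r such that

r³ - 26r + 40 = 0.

Possible rational roots are divisors of 40. Testing r = 4 gives 0, so (r - 4) is a factor.
Divide: r³ - 26r + 40 = (r - 4)(r² + 4r - 10).
Apply the quadratic formula to r² + 4r - 10 = 0: r = (-4 ± √56)/2, i.e. r ≈ 1.7417 or r ≈ -5.7417.

r = -5.7417 or r = 1.7417 or r = 4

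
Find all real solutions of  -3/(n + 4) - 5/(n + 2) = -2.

Multiply both sides by (n + 4)(n + 2):
-3(n + 2) - 5(n + 4) = -2(n + 4)(n + 2).
Expand and collect terms: -2n² - 4n + 10 = 0.
By the quadratic formula, n = (4 ± √96) / -4, so n ≈ -3.4495 or n ≈ 1.4495.
Neither value makes a denominator zero (n ≠ -4, n ≠ -2), so both are valid.

n = -3.4495 or n = 1.4495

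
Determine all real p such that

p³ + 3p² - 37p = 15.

p = -7.6056 or p = -0.3944 or p = 5

Rearrange: p³ + 3p² - 37p - 15 = 0.
Possible rational roots are divisors of -15. Testing p = 5 gives 0, so (p - 5) is a factor.
Divide: p³ + 3p² - 37p - 15 = (p - 5)(p² + 8p + 3).
Apply the quadratic formula to p² + 8p + 3 = 0: p = (-8 ± √52)/2, i.e. p ≈ -0.3944 or p ≈ -7.6056.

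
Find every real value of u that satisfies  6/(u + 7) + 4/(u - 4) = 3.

u = -5.2519 or u = 5.5853

Multiply both sides by (u + 7)(u - 4):
6(u - 4) + 4(u + 7) = 3(u + 7)(u - 4).
Expand and collect terms: 3u² - u - 88 = 0.
By the quadratic formula, u = (1 ± √1057) / 6, so u ≈ 5.5853 or u ≈ -5.2519.
Neither value makes a denominator zero (u ≠ -7, u ≠ 4), so both are valid.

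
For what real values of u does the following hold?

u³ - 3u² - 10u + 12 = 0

Possible rational roots are divisors of 12. Testing u = 1 gives 0, so (u - 1) is a factor.
Divide: u³ - 3u² - 10u + 12 = (u - 1)(u² - 2u - 12).
Apply the quadratic formula to u² - 2u - 12 = 0: u = (2 ± √52)/2, i.e. u ≈ 4.6056 or u ≈ -2.6056.

u = -2.6056 or u = 1 or u = 4.6056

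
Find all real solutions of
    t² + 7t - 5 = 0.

t = -7.6533 or t = 0.6533

Discriminant: (7)² − 4·1·(-5) = 69.
Quadratic formula: t = (-7 ± √69) / 2.
So t = -7/2 + √(69)/2 ≈ 0.6533 or t = -√(69)/2 - 7/2 ≈ -7.6533.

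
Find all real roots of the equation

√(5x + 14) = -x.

Square both sides: 5x + 14 = (-x)².
Expand and rearrange: x² - 5x - 14 = 0.
Solving gives x = 7 or x = -2.
Check each candidate in the original equation:
  x = 7: √(49) = 7, while -x = -7 — extraneous.
  x = -2: √(4) = 2, while -x = 2 — valid.

x = -2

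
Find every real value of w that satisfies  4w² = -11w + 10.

Rearrange to standard form: 4w² + 11w - 10 = 0.
Discriminant: (11)² − 4·4·(-10) = 281.
Quadratic formula: w = (-11 ± √281) / 8.
So w = -11/8 + √(281)/8 ≈ 0.7204 or w = -√(281)/8 - 11/8 ≈ -3.4704.

w = -3.4704 or w = 0.7204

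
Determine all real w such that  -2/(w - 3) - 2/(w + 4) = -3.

Multiply both sides by (w - 3)(w + 4):
-2(w + 4) - 2(w - 3) = -3(w - 3)(w + 4).
Expand and collect terms: -3w^2 + w + 38 = 0.
By the quadratic formula, w = (-1 +/- sqrt(457)) / -6, so w ~= -3.3963 or w ~= 3.7296.
Neither value makes a denominator zero (w != 3, w != -4), so both are valid.

w = -3.3963 or w = 3.7296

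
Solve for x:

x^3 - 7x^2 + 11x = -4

Rearrange: x^3 - 7x^2 + 11x + 4 = 0.
Possible rational roots are divisors of 4. Testing x = 4 gives 0, so (x - 4) is a factor.
Divide: x^3 - 7x^2 + 11x + 4 = (x - 4)(x^2 - 3x - 1).
Apply the quadratic formula to x^2 - 3x - 1 = 0: x = (3 +/- sqrt(13))/2, i.e. x ~= 3.3028 or x ~= -0.3028.

x = -0.3028 or x = 3.3028 or x = 4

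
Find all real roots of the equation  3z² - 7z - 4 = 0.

Discriminant: (-7)² − 4·3·(-4) = 97.
Quadratic formula: z = (7 ± √97) / 6.
So z = 7/6 + √(97)/6 ≈ 2.8081 or z = 7/6 - √(97)/6 ≈ -0.4748.

z = -0.4748 or z = 2.8081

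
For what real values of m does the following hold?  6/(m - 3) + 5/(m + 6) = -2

m = -9.3059 or m = 0.8059

Multiply both sides by (m - 3)(m + 6):
6(m + 6) + 5(m - 3) = -2(m - 3)(m + 6).
Expand and collect terms: -2m^2 - 17m + 15 = 0.
By the quadratic formula, m = (17 +/- sqrt(409)) / -4, so m ~= -9.3059 or m ~= 0.8059.
Neither value makes a denominator zero (m != 3, m != -6), so both are valid.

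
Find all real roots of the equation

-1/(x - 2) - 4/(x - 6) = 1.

x = -0.5616 or x = 3.5616

Multiply both sides by (x - 2)(x - 6):
-(x - 6) - 4(x - 2) = (x - 2)(x - 6).
Expand and collect terms: x² - 3x - 2 = 0.
By the quadratic formula, x = (3 ± √17) / 2, so x ≈ 3.5616 or x ≈ -0.5616.
Neither value makes a denominator zero (x ≠ 2, x ≠ 6), so both are valid.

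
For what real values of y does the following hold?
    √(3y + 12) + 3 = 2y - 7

y = 8

Isolate the radical: √(3y + 12) = 2y - 10.
Square both sides: 3y + 12 = (2y - 10)².
Expand and rearrange: 4y² - 43y + 88 = 0.
Solving gives y = 8 or y = 2.75.
Check each candidate in the original equation:
  y = 8: √(36) = 6, while 2y - 10 = 6 — valid.
  y = 2.75: √(20.25) = 4.5, while 2y - 10 = -4.5 — extraneous.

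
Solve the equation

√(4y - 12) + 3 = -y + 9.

y = 4

Isolate the radical: √(4y - 12) = -y + 6.
Square both sides: 4y - 12 = (-y + 6)².
Expand and rearrange: y² - 16y + 48 = 0.
Solving gives y = 12 or y = 4.
Check each candidate in the original equation:
  y = 12: √(36) = 6, while -y + 6 = -6 — extraneous.
  y = 4: √(4) = 2, while -y + 6 = 2 — valid.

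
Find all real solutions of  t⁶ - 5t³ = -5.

Let u = t³. The equation becomes u² - 5u + 5 = 0.
By the quadratic formula, u = √(5)/2 + 5/2 or u = 5/2 - √(5)/2.
t³ = √(5)/2 + 5/2 gives t = ∛(√(5)/2 + 5/2) ≈ 1.5352.
t³ = 5/2 - √(5)/2 gives t = ∛(5/2 - √(5)/2) ≈ 1.1139.

t = 1.1139 or t = 1.5352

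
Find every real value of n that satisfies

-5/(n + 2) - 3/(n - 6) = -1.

Multiply both sides by (n + 2)(n - 6):
-5(n - 6) - 3(n + 2) = -(n + 2)(n - 6).
Expand and collect terms: -n² + 12n - 12 = 0.
By the quadratic formula, n = (-12 ± √96) / -2, so n ≈ 1.101 or n ≈ 10.899.
Neither value makes a denominator zero (n ≠ -2, n ≠ 6), so both are valid.

n = 1.101 or n = 10.899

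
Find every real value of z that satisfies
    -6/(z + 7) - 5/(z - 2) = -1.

z = -3.7823 or z = 9.7823

Multiply both sides by (z + 7)(z - 2):
-6(z - 2) - 5(z + 7) = -(z + 7)(z - 2).
Expand and collect terms: -z^2 + 6z + 37 = 0.
By the quadratic formula, z = (-6 +/- sqrt(184)) / -2, so z ~= -3.7823 or z ~= 9.7823.
Neither value makes a denominator zero (z != -7, z != 2), so both are valid.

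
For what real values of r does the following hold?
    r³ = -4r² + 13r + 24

Rearrange: r³ + 4r² - 13r - 24 = 0.
Possible rational roots are divisors of -24. Testing r = 3 gives 0, so (r - 3) is a factor.
Divide: r³ + 4r² - 13r - 24 = (r - 3)(r² + 7r + 8).
Apply the quadratic formula to r² + 7r + 8 = 0: r = (-7 ± √17)/2, i.e. r ≈ -1.4384 or r ≈ -5.5616.

r = -5.5616 or r = -1.4384 or r = 3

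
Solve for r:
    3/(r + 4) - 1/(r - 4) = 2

Multiply both sides by (r + 4)(r - 4):
3(r - 4) - (r + 4) = 2(r + 4)(r - 4).
Expand and collect terms: 2r^2 - 2r - 16 = 0.
By the quadratic formula, r = (2 +/- sqrt(132)) / 4, so r ~= 3.3723 or r ~= -2.3723.
Neither value makes a denominator zero (r != -4, r != 4), so both are valid.

r = -2.3723 or r = 3.3723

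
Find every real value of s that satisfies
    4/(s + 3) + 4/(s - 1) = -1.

Multiply both sides by (s + 3)(s - 1):
4(s - 1) + 4(s + 3) = -(s + 3)(s - 1).
Expand and collect terms: -s² - 10s - 5 = 0.
By the quadratic formula, s = (10 ± √80) / -2, so s ≈ -9.4721 or s ≈ -0.5279.
Neither value makes a denominator zero (s ≠ -3, s ≠ 1), so both are valid.

s = -9.4721 or s = -0.5279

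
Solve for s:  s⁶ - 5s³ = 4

s = -0.8886 or s = 1.7865

Let u = s³. The equation becomes u² - 5u - 4 = 0.
By the quadratic formula, u = 5/2 + √(41)/2 or u = 5/2 - √(41)/2.
s³ = 5/2 + √(41)/2 gives s = ∛(5/2 + √(41)/2) ≈ 1.7865.
s³ = 5/2 - √(41)/2 gives s = -∛(-5/2 + √(41)/2) ≈ -0.8886.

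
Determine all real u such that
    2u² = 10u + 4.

Rearrange to standard form: 2u² - 10u - 4 = 0.
Discriminant: (-10)² − 4·2·(-4) = 132.
Quadratic formula: u = (10 ± √132) / 4.
So u = 5/2 + √(33)/2 ≈ 5.3723 or u = 5/2 - √(33)/2 ≈ -0.3723.

u = -0.3723 or u = 5.3723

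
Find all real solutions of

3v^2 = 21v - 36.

Bring every term to one side: 3v^2 - 21v + 36 = 0.
Factor: 3(v - 3)(v - 4) = 0.
So v = 3 or v = 4.

v = 3 or v = 4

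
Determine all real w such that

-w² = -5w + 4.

w = 1 or w = 4

Bring every term to one side: -w² + 5w - 4 = 0.
Factor: -1(w - 1)(w - 4) = 0.
So w = 1 or w = 4.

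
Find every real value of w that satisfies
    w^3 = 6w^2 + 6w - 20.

Rearrange: w^3 - 6w^2 - 6w + 20 = 0.
Possible rational roots are divisors of 20. Testing w = -2 gives 0, so (w + 2) is a factor.
Divide: w^3 - 6w^2 - 6w + 20 = (w + 2)(w^2 - 8w + 10).
Apply the quadratic formula to w^2 - 8w + 10 = 0: w = (8 +/- sqrt(24))/2, i.e. w ~= 6.4495 or w ~= 1.5505.

w = -2 or w = 1.5505 or w = 6.4495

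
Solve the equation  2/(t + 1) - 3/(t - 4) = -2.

Multiply both sides by (t + 1)(t - 4):
2(t - 4) - 3(t + 1) = -2(t + 1)(t - 4).
Expand and collect terms: -2t^2 + 7t + 19 = 0.
By the quadratic formula, t = (-7 +/- sqrt(201)) / -4, so t ~= -1.7944 or t ~= 5.2944.
Neither value makes a denominator zero (t != -1, t != 4), so both are valid.

t = -1.7944 or t = 5.2944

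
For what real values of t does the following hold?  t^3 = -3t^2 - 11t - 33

t = -3

Rearrange: t^3 + 3t^2 + 11t + 33 = 0.
Possible rational roots are divisors of 33. Testing t = -3 gives 0, so (t + 3) is a factor.
Divide: t^3 + 3t^2 + 11t + 33 = (t + 3)(t^2 + 11).
The quadratic t^2 + 11 has discriminant -44 < 0, so no further real roots.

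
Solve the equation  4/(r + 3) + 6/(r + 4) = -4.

Multiply both sides by (r + 3)(r + 4):
4(r + 4) + 6(r + 3) = -4(r + 3)(r + 4).
Expand and collect terms: -4r² - 38r - 82 = 0.
By the quadratic formula, r = (38 ± √132) / -8, so r ≈ -6.1861 or r ≈ -3.3139.
Neither value makes a denominator zero (r ≠ -3, r ≠ -4), so both are valid.

r = -6.1861 or r = -3.3139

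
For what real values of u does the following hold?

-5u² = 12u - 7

u = -2.8852 or u = 0.4852

Rearrange to standard form: -5u² - 12u + 7 = 0.
Discriminant: (-12)² − 4·(-5)·7 = 284.
Quadratic formula: u = (12 ± √284) / (-10).
So u = -√(71)/5 - 6/5 ≈ -2.8852 or u = -6/5 + √(71)/5 ≈ 0.4852.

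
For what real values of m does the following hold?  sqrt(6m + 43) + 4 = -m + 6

m = -3

Isolate the radical: sqrt(6m + 43) = -m + 2.
Square both sides: 6m + 43 = (-m + 2)^2.
Expand and rearrange: m^2 - 10m - 39 = 0.
Solving gives m = 13 or m = -3.
Check each candidate in the original equation:
  m = 13: sqrt(121) = 11, while -m + 2 = -11 — extraneous.
  m = -3: sqrt(25) = 5, while -m + 2 = 5 — valid.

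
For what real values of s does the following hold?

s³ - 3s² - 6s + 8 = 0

s = -2 or s = 1 or s = 4

Possible rational roots are divisors of 8. Testing s = 1 gives 0, so (s - 1) is a factor.
Divide: s³ - 3s² - 6s + 8 = (s - 1)(s² - 2s - 8).
Factor the quadratic: s = 4 or s = -2.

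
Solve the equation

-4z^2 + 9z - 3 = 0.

Discriminant: (9)^2 - 4*(-4)*(-3) = 33.
Quadratic formula: z = (-9 +/- sqrt(33)) / (-8).
So z = 9/8 - sqrt(33)/8 ~= 0.4069 or z = sqrt(33)/8 + 9/8 ~= 1.8431.

z = 0.4069 or z = 1.8431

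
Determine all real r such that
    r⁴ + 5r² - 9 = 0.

Let u = r². The equation becomes u² + 5u - 9 = 0.
By the quadratic formula, u = -5/2 + √(61)/2 or u = -√(61)/2 - 5/2.
r² = -5/2 + √(61)/2 gives r = ±√(-5/2 + √(61)/2) ≈ ±1.1854.
r² = -√(61)/2 - 5/2 < 0 has no real solution.

r = -1.1854 or r = 1.1854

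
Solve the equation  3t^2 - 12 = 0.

Factor: 3(t + 2)(t - 2) = 0.
So t = -2 or t = 2.

t = -2 or t = 2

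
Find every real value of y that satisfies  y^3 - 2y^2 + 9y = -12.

y = -1

Rearrange: y^3 - 2y^2 + 9y + 12 = 0.
Possible rational roots are divisors of 12. Testing y = -1 gives 0, so (y + 1) is a factor.
Divide: y^3 - 2y^2 + 9y + 12 = (y + 1)(y^2 - 3y + 12).
The quadratic y^2 - 3y + 12 has discriminant -39 < 0, so no further real roots.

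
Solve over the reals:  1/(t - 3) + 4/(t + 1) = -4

t = -2.0521 or t = 2.8021

Multiply both sides by (t - 3)(t + 1):
(t + 1) + 4(t - 3) = -4(t - 3)(t + 1).
Expand and collect terms: -4t^2 + 3t + 23 = 0.
By the quadratic formula, t = (-3 +/- sqrt(377)) / -8, so t ~= -2.0521 or t ~= 2.8021.
Neither value makes a denominator zero (t != 3, t != -1), so both are valid.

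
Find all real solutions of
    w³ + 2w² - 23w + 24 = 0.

Possible rational roots are divisors of 24. Testing w = 3 gives 0, so (w - 3) is a factor.
Divide: w³ + 2w² - 23w + 24 = (w - 3)(w² + 5w - 8).
Apply the quadratic formula to w² + 5w - 8 = 0: w = (-5 ± √57)/2, i.e. w ≈ 1.2749 or w ≈ -6.2749.

w = -6.2749 or w = 1.2749 or w = 3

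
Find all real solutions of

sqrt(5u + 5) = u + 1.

Square both sides: 5u + 5 = (u + 1)^2.
Expand and rearrange: u^2 - 3u - 4 = 0.
Solving gives u = 4 or u = -1.
Check each candidate in the original equation:
  u = 4: sqrt(25) = 5, while u + 1 = 5 — valid.
  u = -1: sqrt(0) = 0, while u + 1 = 0 — valid.

u = -1 or u = 4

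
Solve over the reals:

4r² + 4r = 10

r = -2.1583 or r = 1.1583

Rearrange to standard form: 4r² + 4r - 10 = 0.
Discriminant: (4)² − 4·4·(-10) = 176.
Quadratic formula: r = (-4 ± √176) / 8.
So r = -1/2 + √(11)/2 ≈ 1.1583 or r = -√(11)/2 - 1/2 ≈ -2.1583.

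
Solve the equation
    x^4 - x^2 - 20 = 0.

Let u = x^2. The equation becomes u^2 - u - 20 = 0.
Factor: (u + 4)(u - 5) = 0, so u = -4 or u = 5.
x^2 = -4 < 0 has no real solution.
x^2 = 5 gives x = +/-sqrt(5) ~= +/-2.2361.

x = -2.2361 or x = 2.2361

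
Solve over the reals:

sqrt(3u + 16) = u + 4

u = 0

Square both sides: 3u + 16 = (u + 4)^2.
Expand and rearrange: u^2 + 5u = 0.
Solving gives u = 0 or u = -5.
Check each candidate in the original equation:
  u = 0: sqrt(16) = 4, while u + 4 = 4 — valid.
  u = -5: sqrt(1) = 1, while u + 4 = -1 — extraneous.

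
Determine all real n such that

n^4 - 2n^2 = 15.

n = -2.2361 or n = 2.2361

Let u = n^2. The equation becomes u^2 - 2u - 15 = 0.
Factor: (u + 3)(u - 5) = 0, so u = -3 or u = 5.
n^2 = -3 < 0 has no real solution.
n^2 = 5 gives n = +/-sqrt(5) ~= +/-2.2361.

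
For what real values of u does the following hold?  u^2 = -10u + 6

Rearrange to standard form: u^2 + 10u - 6 = 0.
Discriminant: (10)^2 - 4*1*(-6) = 124.
Quadratic formula: u = (-10 +/- sqrt(124)) / 2.
So u = -5 + sqrt(31) ~= 0.5678 or u = -sqrt(31) - 5 ~= -10.5678.

u = -10.5678 or u = 0.5678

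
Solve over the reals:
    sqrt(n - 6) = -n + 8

Square both sides: n - 6 = (-n + 8)^2.
Expand and rearrange: n^2 - 17n + 70 = 0.
Solving gives n = 10 or n = 7.
Check each candidate in the original equation:
  n = 10: sqrt(4) = 2, while -n + 8 = -2 — extraneous.
  n = 7: sqrt(1) = 1, while -n + 8 = 1 — valid.

n = 7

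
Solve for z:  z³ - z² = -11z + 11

z = 1

Rearrange: z³ - z² + 11z - 11 = 0.
Possible rational roots are divisors of -11. Testing z = 1 gives 0, so (z - 1) is a factor.
Divide: z³ - z² + 11z - 11 = (z - 1)(z² + 11).
The quadratic z² + 11 has discriminant -44 < 0, so no further real roots.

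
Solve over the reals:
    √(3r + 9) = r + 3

r = -3 or r = 0

Square both sides: 3r + 9 = (r + 3)².
Expand and rearrange: r² + 3r = 0.
Solving gives r = 0 or r = -3.
Check each candidate in the original equation:
  r = 0: √(9) = 3, while r + 3 = 3 — valid.
  r = -3: √(0) = 0, while r + 3 = 0 — valid.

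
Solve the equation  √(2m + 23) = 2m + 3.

Square both sides: 2m + 23 = (2m + 3)².
Expand and rearrange: 4m² + 10m - 14 = 0.
Solving gives m = 1 or m = -3.5.
Check each candidate in the original equation:
  m = 1: √(25) = 5, while 2m + 3 = 5 — valid.
  m = -3.5: √(16) = 4, while 2m + 3 = -4 — extraneous.

m = 1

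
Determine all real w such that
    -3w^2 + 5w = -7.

Rearrange to standard form: -3w^2 + 5w + 7 = 0.
Discriminant: (5)^2 - 4*(-3)*7 = 109.
Quadratic formula: w = (-5 +/- sqrt(109)) / (-6).
So w = 5/6 - sqrt(109)/6 ~= -0.9067 or w = 5/6 + sqrt(109)/6 ~= 2.5734.

w = -0.9067 or w = 2.5734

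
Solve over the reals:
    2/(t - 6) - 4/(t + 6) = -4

Multiply both sides by (t - 6)(t + 6):
2(t + 6) - 4(t - 6) = -4(t - 6)(t + 6).
Expand and collect terms: -4t^2 + 2t + 108 = 0.
By the quadratic formula, t = (-2 +/- sqrt(1732)) / -8, so t ~= -4.9522 or t ~= 5.4522.
Neither value makes a denominator zero (t != 6, t != -6), so both are valid.

t = -4.9522 or t = 5.4522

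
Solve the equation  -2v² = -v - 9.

v = -1.886 or v = 2.386

Rearrange to standard form: -2v² + v + 9 = 0.
Discriminant: (1)² − 4·(-2)·9 = 73.
Quadratic formula: v = (-1 ± √73) / (-4).
So v = 1/4 - √(73)/4 ≈ -1.886 or v = 1/4 + √(73)/4 ≈ 2.386.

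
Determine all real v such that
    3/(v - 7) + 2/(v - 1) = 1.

v = 2.228 or v = 10.772

Multiply both sides by (v - 7)(v - 1):
3(v - 1) + 2(v - 7) = (v - 7)(v - 1).
Expand and collect terms: v^2 - 13v + 24 = 0.
By the quadratic formula, v = (13 +/- sqrt(73)) / 2, so v ~= 10.772 or v ~= 2.228.
Neither value makes a denominator zero (v != 7, v != 1), so both are valid.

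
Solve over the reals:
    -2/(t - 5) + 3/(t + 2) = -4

Multiply both sides by (t - 5)(t + 2):
-2(t + 2) + 3(t - 5) = -4(t - 5)(t + 2).
Expand and collect terms: -4t² + 11t + 59 = 0.
By the quadratic formula, t = (-11 ± √1065) / -8, so t ≈ -2.7043 or t ≈ 5.4543.
Neither value makes a denominator zero (t ≠ 5, t ≠ -2), so both are valid.

t = -2.7043 or t = 5.4543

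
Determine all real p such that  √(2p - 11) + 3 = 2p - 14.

p = 10

Isolate the radical: √(2p - 11) = 2p - 17.
Square both sides: 2p - 11 = (2p - 17)².
Expand and rearrange: 4p² - 70p + 300 = 0.
Solving gives p = 10 or p = 7.5.
Check each candidate in the original equation:
  p = 10: √(9) = 3, while 2p - 17 = 3 — valid.
  p = 7.5: √(4) = 2, while 2p - 17 = -2 — extraneous.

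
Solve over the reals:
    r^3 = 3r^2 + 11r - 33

r = -3.3166 or r = 3 or r = 3.3166

Rearrange: r^3 - 3r^2 - 11r + 33 = 0.
Possible rational roots are divisors of 33. Testing r = 3 gives 0, so (r - 3) is a factor.
Divide: r^3 - 3r^2 - 11r + 33 = (r - 3)(r^2 - 11).
Apply the quadratic formula to r^2 - 11 = 0: r = (0 +/- sqrt(44))/2, i.e. r ~= 3.3166 or r ~= -3.3166.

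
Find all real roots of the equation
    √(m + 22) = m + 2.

m = 3

Square both sides: m + 22 = (m + 2)².
Expand and rearrange: m² + 3m - 18 = 0.
Solving gives m = 3 or m = -6.
Check each candidate in the original equation:
  m = 3: √(25) = 5, while m + 2 = 5 — valid.
  m = -6: √(16) = 4, while m + 2 = -4 — extraneous.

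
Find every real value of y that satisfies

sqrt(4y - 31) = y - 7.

y = 8 or y = 10

Square both sides: 4y - 31 = (y - 7)^2.
Expand and rearrange: y^2 - 18y + 80 = 0.
Solving gives y = 10 or y = 8.
Check each candidate in the original equation:
  y = 10: sqrt(9) = 3, while y - 7 = 3 — valid.
  y = 8: sqrt(1) = 1, while y - 7 = 1 — valid.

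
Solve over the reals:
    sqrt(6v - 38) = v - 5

v = 7 or v = 9

Square both sides: 6v - 38 = (v - 5)^2.
Expand and rearrange: v^2 - 16v + 63 = 0.
Solving gives v = 9 or v = 7.
Check each candidate in the original equation:
  v = 9: sqrt(16) = 4, while v - 5 = 4 — valid.
  v = 7: sqrt(4) = 2, while v - 5 = 2 — valid.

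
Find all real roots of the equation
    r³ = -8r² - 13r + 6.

Rearrange: r³ + 8r² + 13r - 6 = 0.
Possible rational roots are divisors of -6. Testing r = -3 gives 0, so (r + 3) is a factor.
Divide: r³ + 8r² + 13r - 6 = (r + 3)(r² + 5r - 2).
Apply the quadratic formula to r² + 5r - 2 = 0: r = (-5 ± √33)/2, i.e. r ≈ 0.3723 or r ≈ -5.3723.

r = -5.3723 or r = -3 or r = 0.3723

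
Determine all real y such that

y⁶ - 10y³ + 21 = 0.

y = 1.4422 or y = 1.9129

Let u = y³. The equation becomes u² - 10u + 21 = 0.
Factor: (u - 3)(u - 7) = 0, so u = 3 or u = 7.
y³ = 3 gives y = ∛(3) ≈ 1.4422.
y³ = 7 gives y = ∛(7) ≈ 1.9129.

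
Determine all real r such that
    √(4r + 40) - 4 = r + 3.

Isolate the radical: √(4r + 40) = r + 7.
Square both sides: 4r + 40 = (r + 7)².
Expand and rearrange: r² + 10r + 9 = 0.
Solving gives r = -1 or r = -9.
Check each candidate in the original equation:
  r = -1: √(36) = 6, while r + 7 = 6 — valid.
  r = -9: √(4) = 2, while r + 7 = -2 — extraneous.

r = -1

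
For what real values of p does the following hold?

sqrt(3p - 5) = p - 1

p = 2 or p = 3

Square both sides: 3p - 5 = (p - 1)^2.
Expand and rearrange: p^2 - 5p + 6 = 0.
Solving gives p = 3 or p = 2.
Check each candidate in the original equation:
  p = 3: sqrt(4) = 2, while p - 1 = 2 — valid.
  p = 2: sqrt(1) = 1, while p - 1 = 1 — valid.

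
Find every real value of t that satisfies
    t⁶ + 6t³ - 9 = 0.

Let u = t³. The equation becomes u² + 6u - 9 = 0.
By the quadratic formula, u = -3 + 3·√(2) or u = -3·√(2) - 3.
t³ = -3 + 3·√(2) gives t = ∛(-3 + 3·√(2)) ≈ 1.0751.
t³ = -3·√(2) - 3 gives t = -∛(3 + 3·√(2)) ≈ -1.9348.

t = -1.9348 or t = 1.0751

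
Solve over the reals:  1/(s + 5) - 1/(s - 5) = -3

s = -5.3229 or s = 5.3229

Multiply both sides by (s + 5)(s - 5):
(s - 5) - (s + 5) = -3(s + 5)(s - 5).
Expand and collect terms: -3s^2 + 85 = 0.
By the quadratic formula, s = (0 +/- sqrt(1020)) / -6, so s ~= -5.3229 or s ~= 5.3229.
Neither value makes a denominator zero (s != -5, s != 5), so both are valid.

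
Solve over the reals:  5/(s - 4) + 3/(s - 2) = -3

s = 0.2137 or s = 3.1196

Multiply both sides by (s - 4)(s - 2):
5(s - 2) + 3(s - 4) = -3(s - 4)(s - 2).
Expand and collect terms: -3s^2 + 10s - 2 = 0.
By the quadratic formula, s = (-10 +/- sqrt(76)) / -6, so s ~= 0.2137 or s ~= 3.1196.
Neither value makes a denominator zero (s != 4, s != 2), so both are valid.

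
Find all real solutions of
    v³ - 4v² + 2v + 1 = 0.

Possible rational roots are divisors of 1. Testing v = 1 gives 0, so (v - 1) is a factor.
Divide: v³ - 4v² + 2v + 1 = (v - 1)(v² - 3v - 1).
Apply the quadratic formula to v² - 3v - 1 = 0: v = (3 ± √13)/2, i.e. v ≈ 3.3028 or v ≈ -0.3028.

v = -0.3028 or v = 1 or v = 3.3028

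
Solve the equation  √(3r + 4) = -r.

r = -1

Square both sides: 3r + 4 = (-r)².
Expand and rearrange: r² - 3r - 4 = 0.
Solving gives r = 4 or r = -1.
Check each candidate in the original equation:
  r = 4: √(16) = 4, while -r = -4 — extraneous.
  r = -1: √(1) = 1, while -r = 1 — valid.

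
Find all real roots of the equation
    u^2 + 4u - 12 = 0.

u = -6 or u = 2

Factor: (u - 2)(u + 6) = 0.
So u = 2 or u = -6.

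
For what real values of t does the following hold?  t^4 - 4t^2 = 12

Let u = t^2. The equation becomes u^2 - 4u - 12 = 0.
Factor: (u + 2)(u - 6) = 0, so u = -2 or u = 6.
t^2 = -2 < 0 has no real solution.
t^2 = 6 gives t = +/-sqrt(6) ~= +/-2.4495.

t = -2.4495 or t = 2.4495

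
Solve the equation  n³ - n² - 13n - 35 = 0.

n = 5

Possible rational roots are divisors of -35. Testing n = 5 gives 0, so (n - 5) is a factor.
Divide: n³ - n² - 13n - 35 = (n - 5)(n² + 4n + 7).
The quadratic n² + 4n + 7 has discriminant -12 < 0, so no further real roots.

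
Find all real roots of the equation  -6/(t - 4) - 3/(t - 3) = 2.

Multiply both sides by (t - 4)(t - 3):
-6(t - 3) - 3(t - 4) = 2(t - 4)(t - 3).
Expand and collect terms: 2t² - 5t - 6 = 0.
By the quadratic formula, t = (5 ± √73) / 4, so t ≈ 3.386 or t ≈ -0.886.
Neither value makes a denominator zero (t ≠ 4, t ≠ 3), so both are valid.

t = -0.886 or t = 3.386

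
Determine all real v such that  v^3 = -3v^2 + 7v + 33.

v = 3

Rearrange: v^3 + 3v^2 - 7v - 33 = 0.
Possible rational roots are divisors of -33. Testing v = 3 gives 0, so (v - 3) is a factor.
Divide: v^3 + 3v^2 - 7v - 33 = (v - 3)(v^2 + 6v + 11).
The quadratic v^2 + 6v + 11 has discriminant -8 < 0, so no further real roots.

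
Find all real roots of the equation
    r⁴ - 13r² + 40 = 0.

Let u = r². The equation becomes u² - 13u + 40 = 0.
Factor: (u - 5)(u - 8) = 0, so u = 5 or u = 8.
r² = 5 gives r = ±√(5) ≈ ±2.2361.
r² = 8 gives r = ±2·√(2) ≈ ±2.8284.

r = -2.8284 or r = -2.2361 or r = 2.2361 or r = 2.8284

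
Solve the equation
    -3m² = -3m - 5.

Rearrange to standard form: -3m² + 3m + 5 = 0.
Discriminant: (3)² − 4·(-3)·5 = 69.
Quadratic formula: m = (-3 ± √69) / (-6).
So m = 1/2 - √(69)/6 ≈ -0.8844 or m = 1/2 + √(69)/6 ≈ 1.8844.

m = -0.8844 or m = 1.8844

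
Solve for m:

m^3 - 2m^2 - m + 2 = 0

Possible rational roots are divisors of 2. Testing m = 1 gives 0, so (m - 1) is a factor.
Divide: m^3 - 2m^2 - m + 2 = (m - 1)(m^2 - m - 2).
Factor the quadratic: m = 2 or m = -1.

m = -1 or m = 1 or m = 2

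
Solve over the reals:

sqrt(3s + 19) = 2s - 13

Square both sides: 3s + 19 = (2s - 13)^2.
Expand and rearrange: 4s^2 - 55s + 150 = 0.
Solving gives s = 10 or s = 3.75.
Check each candidate in the original equation:
  s = 10: sqrt(49) = 7, while 2s - 13 = 7 — valid.
  s = 3.75: sqrt(30.25) = 5.5, while 2s - 13 = -5.5 — extraneous.

s = 10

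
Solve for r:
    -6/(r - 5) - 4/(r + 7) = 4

Multiply both sides by (r - 5)(r + 7):
-6(r + 7) - 4(r - 5) = 4(r - 5)(r + 7).
Expand and collect terms: 4r² + 18r - 118 = 0.
By the quadratic formula, r = (-18 ± √2212) / 8, so r ≈ 3.629 or r ≈ -8.129.
Neither value makes a denominator zero (r ≠ 5, r ≠ -7), so both are valid.

r = -8.129 or r = 3.629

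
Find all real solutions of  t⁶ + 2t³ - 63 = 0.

Let u = t³. The equation becomes u² + 2u - 63 = 0.
Factor: (u + 9)(u - 7) = 0, so u = -9 or u = 7.
t³ = -9 gives t = -∛(9) ≈ -2.0801.
t³ = 7 gives t = ∛(7) ≈ 1.9129.

t = -2.0801 or t = 1.9129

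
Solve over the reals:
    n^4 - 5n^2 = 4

Let u = n^2. The equation becomes u^2 - 5u - 4 = 0.
By the quadratic formula, u = 5/2 + sqrt(41)/2 or u = 5/2 - sqrt(41)/2.
n^2 = 5/2 + sqrt(41)/2 gives n = +/-sqrt(5/2 + sqrt(41)/2) ~= +/-2.3878.
n^2 = 5/2 - sqrt(41)/2 < 0 has no real solution.

n = -2.3878 or n = 2.3878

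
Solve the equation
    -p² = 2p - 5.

p = -3.4495 or p = 1.4495

Rearrange to standard form: -p² - 2p + 5 = 0.
Discriminant: (-2)² − 4·(-1)·5 = 24.
Quadratic formula: p = (2 ± √24) / (-2).
So p = -√(6) - 1 ≈ -3.4495 or p = -1 + √(6) ≈ 1.4495.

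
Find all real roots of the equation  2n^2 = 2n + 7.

Rearrange to standard form: 2n^2 - 2n - 7 = 0.
Discriminant: (-2)^2 - 4*2*(-7) = 60.
Quadratic formula: n = (2 +/- sqrt(60)) / 4.
So n = 1/2 + sqrt(15)/2 ~= 2.4365 or n = 1/2 - sqrt(15)/2 ~= -1.4365.

n = -1.4365 or n = 2.4365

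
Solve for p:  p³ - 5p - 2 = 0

p = -2 or p = -0.4142 or p = 2.4142

Possible rational roots are divisors of -2. Testing p = -2 gives 0, so (p + 2) is a factor.
Divide: p³ - 5p - 2 = (p + 2)(p² - 2p - 1).
Apply the quadratic formula to p² - 2p - 1 = 0: p = (2 ± √8)/2, i.e. p ≈ 2.4142 or p ≈ -0.4142.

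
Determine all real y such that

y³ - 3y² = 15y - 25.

y = -3.4495 or y = 1.4495 or y = 5

Rearrange: y³ - 3y² - 15y + 25 = 0.
Possible rational roots are divisors of 25. Testing y = 5 gives 0, so (y - 5) is a factor.
Divide: y³ - 3y² - 15y + 25 = (y - 5)(y² + 2y - 5).
Apply the quadratic formula to y² + 2y - 5 = 0: y = (-2 ± √24)/2, i.e. y ≈ 1.4495 or y ≈ -3.4495.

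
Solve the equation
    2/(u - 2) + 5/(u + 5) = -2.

Multiply both sides by (u - 2)(u + 5):
2(u + 5) + 5(u - 2) = -2(u - 2)(u + 5).
Expand and collect terms: -2u^2 - 13u + 20 = 0.
By the quadratic formula, u = (13 +/- sqrt(329)) / -4, so u ~= -7.7846 or u ~= 1.2846.
Neither value makes a denominator zero (u != 2, u != -5), so both are valid.

u = -7.7846 or u = 1.2846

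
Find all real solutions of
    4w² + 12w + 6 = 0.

w = -2.366 or w = -0.634

Discriminant: (12)² − 4·4·6 = 48.
Quadratic formula: w = (-12 ± √48) / 8.
So w = -3/2 + √(3)/2 ≈ -0.634 or w = -3/2 - √(3)/2 ≈ -2.366.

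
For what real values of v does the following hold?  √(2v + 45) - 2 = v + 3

Isolate the radical: √(2v + 45) = v + 5.
Square both sides: 2v + 45 = (v + 5)².
Expand and rearrange: v² + 8v - 20 = 0.
Solving gives v = 2 or v = -10.
Check each candidate in the original equation:
  v = 2: √(49) = 7, while v + 5 = 7 — valid.
  v = -10: √(25) = 5, while v + 5 = -5 — extraneous.

v = 2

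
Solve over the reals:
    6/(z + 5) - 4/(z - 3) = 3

z = -2.3333 or z = 1

Multiply both sides by (z + 5)(z - 3):
6(z - 3) - 4(z + 5) = 3(z + 5)(z - 3).
Expand and collect terms: 3z^2 + 4z - 7 = 0.
Factor or apply the quadratic formula: z = 1 or z = -2.3333.
Neither value makes a denominator zero (z != -5, z != 3), so both are valid.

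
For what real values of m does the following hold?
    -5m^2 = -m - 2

m = -0.5403 or m = 0.7403

Rearrange to standard form: -5m^2 + m + 2 = 0.
Discriminant: (1)^2 - 4*(-5)*2 = 41.
Quadratic formula: m = (-1 +/- sqrt(41)) / (-10).
So m = 1/10 - sqrt(41)/10 ~= -0.5403 or m = 1/10 + sqrt(41)/10 ~= 0.7403.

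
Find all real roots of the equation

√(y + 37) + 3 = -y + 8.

Isolate the radical: √(y + 37) = -y + 5.
Square both sides: y + 37 = (-y + 5)².
Expand and rearrange: y² - 11y - 12 = 0.
Solving gives y = 12 or y = -1.
Check each candidate in the original equation:
  y = 12: √(49) = 7, while -y + 5 = -7 — extraneous.
  y = -1: √(36) = 6, while -y + 5 = 6 — valid.

y = -1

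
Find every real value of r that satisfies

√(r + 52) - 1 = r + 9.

r = -3

Isolate the radical: √(r + 52) = r + 10.
Square both sides: r + 52 = (r + 10)².
Expand and rearrange: r² + 19r + 48 = 0.
Solving gives r = -3 or r = -16.
Check each candidate in the original equation:
  r = -3: √(49) = 7, while r + 10 = 7 — valid.
  r = -16: √(36) = 6, while r + 10 = -6 — extraneous.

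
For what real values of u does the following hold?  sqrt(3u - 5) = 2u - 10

u = 7

Square both sides: 3u - 5 = (2u - 10)^2.
Expand and rearrange: 4u^2 - 43u + 105 = 0.
Solving gives u = 7 or u = 3.75.
Check each candidate in the original equation:
  u = 7: sqrt(16) = 4, while 2u - 10 = 4 — valid.
  u = 3.75: sqrt(6.25) = 2.5, while 2u - 10 = -2.5 — extraneous.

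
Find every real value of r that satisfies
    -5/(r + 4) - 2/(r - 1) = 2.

Multiply both sides by (r + 4)(r - 1):
-5(r - 1) - 2(r + 4) = 2(r + 4)(r - 1).
Expand and collect terms: 2r² + 13r - 5 = 0.
By the quadratic formula, r = (-13 ± √209) / 4, so r ≈ 0.3642 or r ≈ -6.8642.
Neither value makes a denominator zero (r ≠ -4, r ≠ 1), so both are valid.

r = -6.8642 or r = 0.3642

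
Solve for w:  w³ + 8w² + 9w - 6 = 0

Possible rational roots are divisors of -6. Testing w = -2 gives 0, so (w + 2) is a factor.
Divide: w³ + 8w² + 9w - 6 = (w + 2)(w² + 6w - 3).
Apply the quadratic formula to w² + 6w - 3 = 0: w = (-6 ± √48)/2, i.e. w ≈ 0.4641 or w ≈ -6.4641.

w = -6.4641 or w = -2 or w = 0.4641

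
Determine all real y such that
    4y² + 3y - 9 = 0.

y = -1.9212 or y = 1.1712

Discriminant: (3)² − 4·4·(-9) = 153.
Quadratic formula: y = (-3 ± √153) / 8.
So y = -3/8 + 3·√(17)/8 ≈ 1.1712 or y = -3·√(17)/8 - 3/8 ≈ -1.9212.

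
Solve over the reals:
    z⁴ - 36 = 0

Let u = z². The equation becomes u² - 36 = 0.
Factor: (u + 6)(u - 6) = 0, so u = -6 or u = 6.
z² = -6 < 0 has no real solution.
z² = 6 gives z = ±√(6) ≈ ±2.4495.

z = -2.4495 or z = 2.4495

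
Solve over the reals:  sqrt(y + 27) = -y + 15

y = 9

Square both sides: y + 27 = (-y + 15)^2.
Expand and rearrange: y^2 - 31y + 198 = 0.
Solving gives y = 22 or y = 9.
Check each candidate in the original equation:
  y = 22: sqrt(49) = 7, while -y + 15 = -7 — extraneous.
  y = 9: sqrt(36) = 6, while -y + 15 = 6 — valid.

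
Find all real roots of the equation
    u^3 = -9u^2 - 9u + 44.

Rearrange: u^3 + 9u^2 + 9u - 44 = 0.
Possible rational roots are divisors of -44. Testing u = -4 gives 0, so (u + 4) is a factor.
Divide: u^3 + 9u^2 + 9u - 44 = (u + 4)(u^2 + 5u - 11).
Apply the quadratic formula to u^2 + 5u - 11 = 0: u = (-5 +/- sqrt(69))/2, i.e. u ~= 1.6533 or u ~= -6.6533.

u = -6.6533 or u = -4 or u = 1.6533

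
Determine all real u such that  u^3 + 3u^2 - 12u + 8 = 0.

Possible rational roots are divisors of 8. Testing u = 1 gives 0, so (u - 1) is a factor.
Divide: u^3 + 3u^2 - 12u + 8 = (u - 1)(u^2 + 4u - 8).
Apply the quadratic formula to u^2 + 4u - 8 = 0: u = (-4 +/- sqrt(48))/2, i.e. u ~= 1.4641 or u ~= -5.4641.

u = -5.4641 or u = 1 or u = 1.4641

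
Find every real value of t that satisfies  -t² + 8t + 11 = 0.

t = -1.1962 or t = 9.1962

Discriminant: (8)² − 4·(-1)·11 = 108.
Quadratic formula: t = (-8 ± √108) / (-2).
So t = 4 - 3·√(3) ≈ -1.1962 or t = 4 + 3·√(3) ≈ 9.1962.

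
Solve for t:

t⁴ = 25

Let u = t². The equation becomes u² - 25 = 0.
Factor: (u + 5)(u - 5) = 0, so u = -5 or u = 5.
t² = -5 < 0 has no real solution.
t² = 5 gives t = ±√(5) ≈ ±2.2361.

t = -2.2361 or t = 2.2361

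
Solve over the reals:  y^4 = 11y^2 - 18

y = -3 or y = -1.4142 or y = 1.4142 or y = 3

Let u = y^2. The equation becomes u^2 - 11u + 18 = 0.
Factor: (u - 9)(u - 2) = 0, so u = 9 or u = 2.
y^2 = 9 gives y = +/-3.
y^2 = 2 gives y = +/-sqrt(2) ~= +/-1.4142.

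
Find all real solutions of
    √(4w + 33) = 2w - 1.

w = 4

Square both sides: 4w + 33 = (2w - 1)².
Expand and rearrange: 4w² - 8w - 32 = 0.
Solving gives w = 4 or w = -2.
Check each candidate in the original equation:
  w = 4: √(49) = 7, while 2w - 1 = 7 — valid.
  w = -2: √(25) = 5, while 2w - 1 = -5 — extraneous.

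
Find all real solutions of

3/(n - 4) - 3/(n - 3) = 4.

Multiply both sides by (n - 4)(n - 3):
3(n - 3) - 3(n - 4) = 4(n - 4)(n - 3).
Expand and collect terms: 4n^2 - 28n + 45 = 0.
Factor or apply the quadratic formula: n = 4.5 or n = 2.5.
Neither value makes a denominator zero (n != 4, n != 3), so both are valid.

n = 2.5 or n = 4.5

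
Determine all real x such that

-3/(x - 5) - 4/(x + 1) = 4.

Multiply both sides by (x - 5)(x + 1):
-3(x + 1) - 4(x - 5) = 4(x - 5)(x + 1).
Expand and collect terms: 4x^2 - 9x - 37 = 0.
By the quadratic formula, x = (9 +/- sqrt(673)) / 8, so x ~= 4.3678 or x ~= -2.1178.
Neither value makes a denominator zero (x != 5, x != -1), so both are valid.

x = -2.1178 or x = 4.3678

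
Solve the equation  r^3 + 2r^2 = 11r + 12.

r = -4 or r = -1 or r = 3

Rearrange: r^3 + 2r^2 - 11r - 12 = 0.
Possible rational roots are divisors of -12. Testing r = 3 gives 0, so (r - 3) is a factor.
Divide: r^3 + 2r^2 - 11r - 12 = (r - 3)(r^2 + 5r + 4).
Factor the quadratic: r = -1 or r = -4.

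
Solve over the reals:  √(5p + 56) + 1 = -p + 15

p = 5

Isolate the radical: √(5p + 56) = -p + 14.
Square both sides: 5p + 56 = (-p + 14)².
Expand and rearrange: p² - 33p + 140 = 0.
Solving gives p = 28 or p = 5.
Check each candidate in the original equation:
  p = 28: √(196) = 14, while -p + 14 = -14 — extraneous.
  p = 5: √(81) = 9, while -p + 14 = 9 — valid.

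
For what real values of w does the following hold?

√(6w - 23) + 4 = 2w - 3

w = 4 or w = 4.5

Isolate the radical: √(6w - 23) = 2w - 7.
Square both sides: 6w - 23 = (2w - 7)².
Expand and rearrange: 4w² - 34w + 72 = 0.
Solving gives w = 4.5 or w = 4.
Check each candidate in the original equation:
  w = 4.5: √(4) = 2, while 2w - 7 = 2 — valid.
  w = 4: √(1) = 1, while 2w - 7 = 1 — valid.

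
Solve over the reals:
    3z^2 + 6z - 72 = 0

z = -6 or z = 4

Factor: 3(z + 6)(z - 4) = 0.
So z = -6 or z = 4.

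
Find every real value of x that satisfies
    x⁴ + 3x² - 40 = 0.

Let u = x². The equation becomes u² + 3u - 40 = 0.
Factor: (u + 8)(u - 5) = 0, so u = -8 or u = 5.
x² = -8 < 0 has no real solution.
x² = 5 gives x = ±√(5) ≈ ±2.2361.

x = -2.2361 or x = 2.2361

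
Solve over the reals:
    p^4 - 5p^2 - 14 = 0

p = -2.6458 or p = 2.6458

Let u = p^2. The equation becomes u^2 - 5u - 14 = 0.
Factor: (u - 7)(u + 2) = 0, so u = 7 or u = -2.
p^2 = 7 gives p = +/-sqrt(7) ~= +/-2.6458.
p^2 = -2 < 0 has no real solution.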